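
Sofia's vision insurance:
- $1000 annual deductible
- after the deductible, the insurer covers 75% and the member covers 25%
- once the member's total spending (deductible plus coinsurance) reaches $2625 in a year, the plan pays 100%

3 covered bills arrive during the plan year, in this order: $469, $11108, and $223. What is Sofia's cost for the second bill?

Bill 1, $469: fully absorbed by the deductible. Member owes $469 (running OOP $469).
Bill 2, $11108: $531 to deductible, leaving $10577; member's 25% is $2644.25. Claim cost before the cap: $531 + $2644.25 = $3175.25. That would push OOP to $3644.25, over the $2625 cap, so member pays $2625 − $469 = $2156.

$2156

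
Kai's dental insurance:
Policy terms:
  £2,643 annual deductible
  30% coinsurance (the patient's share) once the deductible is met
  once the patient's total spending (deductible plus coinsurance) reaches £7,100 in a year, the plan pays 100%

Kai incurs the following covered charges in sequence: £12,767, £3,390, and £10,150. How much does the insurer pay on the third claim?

#1 (£12,767): £2,643 to deductible, leaving £10,124; 30% of £10,124 = £3,037.20. Patient owes £5,680.20 (running OOP £5,680.20). Plan pays £12,767 − £5,680.20 = £7,086.80.
#2 (£3,390): deductible already satisfied, so patient's share is 30% × £3,390 = £1,017. Cost to patient: £1,017. OOP to date £6,697.20. Insurer: £3,390 − £1,017 = £2,373.
#3 (£10,150): deductible already satisfied, so patient's share is 30% × £10,150 = £3,045. That would push OOP to £9,742.20, over the £7,100 cap, so patient pays £7,100 − £6,697.20 = £402.80. Insurer: £10,150 − £402.80 = £9,747.20.

£9,747.20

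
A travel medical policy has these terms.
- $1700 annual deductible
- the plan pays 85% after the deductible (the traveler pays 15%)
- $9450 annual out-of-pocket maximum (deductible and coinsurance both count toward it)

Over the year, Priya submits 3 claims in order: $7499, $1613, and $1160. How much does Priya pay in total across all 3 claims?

$2985.80

#1 ($7499): $1700 to deductible, leaving $5799; traveler's 15% is $869.85. Traveler pays $2569.85; OOP now $2569.85.
#2 ($1613): deductible met; 15% of $1613 = $241.95. Cost to traveler: $241.95. OOP to date $2811.80.
#3 ($1160): deductible already satisfied, so traveler's share is 15% × $1160 = $174. Cost to traveler: $174. OOP to date $2985.80.
Summing the traveler's payments: $2569.85 + $241.95 + $174 = $2985.80.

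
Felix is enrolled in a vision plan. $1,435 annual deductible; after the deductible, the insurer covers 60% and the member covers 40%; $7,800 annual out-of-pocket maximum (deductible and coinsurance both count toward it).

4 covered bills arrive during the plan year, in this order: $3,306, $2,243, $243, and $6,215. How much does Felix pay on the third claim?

$97.20

Claim 1 ($3,306): $1,435 finishes the deductible; $1,871 goes to coinsurance; member's 40% is $748.40. Cost to member: $2,183.40. OOP to date $2,183.40.
Claim 2 ($2,243): deductible already satisfied, so member's share is 40% × $2,243 = $897.20. Member owes $897.20 (running OOP $3,080.60).
Claim 3 ($243): deductible met; 40% of $243 = $97.20. Cost to member: $97.20. OOP to date $3,177.80.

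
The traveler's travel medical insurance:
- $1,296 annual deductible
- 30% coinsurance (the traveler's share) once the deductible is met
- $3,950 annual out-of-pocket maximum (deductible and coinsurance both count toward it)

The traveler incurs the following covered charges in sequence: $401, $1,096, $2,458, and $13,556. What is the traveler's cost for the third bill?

Bill 1, $401: all of it applies to the deductible. Cost to traveler: $401. OOP to date $401.
Bill 2, $1,096: deductible takes $895, $201 remains; 30% of $201 = $60.30. Traveler pays $955.30; OOP now $1,356.30.
Bill 3, $2,458: 30% coinsurance on $2,458 = $737.40. Cost to traveler: $737.40. OOP to date $2,093.70.

$737.40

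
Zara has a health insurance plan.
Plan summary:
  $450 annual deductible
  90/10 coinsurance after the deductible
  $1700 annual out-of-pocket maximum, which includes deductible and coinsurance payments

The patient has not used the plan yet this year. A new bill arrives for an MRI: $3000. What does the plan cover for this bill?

$2295

Nothing has been paid toward the $450 deductible, so the first $450 of this charge is applied there.
That leaves $3000 − $450 = $2550 for coinsurance.
Coinsurance: $2550 × 10% = $255.
That puts the patient's cost at $450 + $255 = $705 before any cap.
Total out-of-pocket so far would be $0 + $705 = $705, below the $1700 cap — no reduction.
The plan picks up $3000 − $705 = $2295.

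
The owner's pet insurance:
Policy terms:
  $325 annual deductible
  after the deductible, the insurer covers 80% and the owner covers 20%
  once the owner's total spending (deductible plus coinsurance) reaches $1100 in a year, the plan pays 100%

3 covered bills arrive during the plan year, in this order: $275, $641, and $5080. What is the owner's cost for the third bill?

$656.80

#1 ($275): entire amount goes to the deductible. Owner owes $275 (running OOP $275).
#2 ($641): $50 to deductible, leaving $591; owner's 20% is $118.20. Owner pays $168.20; OOP now $443.20.
#3 ($5080): deductible met; 20% of $5080 = $1016. OOP would hit $1459.20 > $1100, so the cap limits the owner to $1100 − $443.20 = $656.80.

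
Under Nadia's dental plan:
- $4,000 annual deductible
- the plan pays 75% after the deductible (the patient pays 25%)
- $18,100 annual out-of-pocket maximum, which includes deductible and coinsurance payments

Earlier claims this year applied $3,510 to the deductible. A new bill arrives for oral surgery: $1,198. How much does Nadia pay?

Remaining deductible: $4,000 − $3,510 = $490.
That leaves $1,198 − $490 = $708 for coinsurance.
Coinsurance: $708 × 25% = $177.
That puts the patient's cost at $490 + $177 = $667 before any cap.
Cumulative spending $3,510 + $667 = $4,177 stays under the $18,100 maximum.

$667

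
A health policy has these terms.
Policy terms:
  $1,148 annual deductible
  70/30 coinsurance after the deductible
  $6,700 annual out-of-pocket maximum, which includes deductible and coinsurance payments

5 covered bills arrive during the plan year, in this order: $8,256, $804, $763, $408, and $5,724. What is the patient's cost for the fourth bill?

Claim 1 ($8,256): $1,148 finishes the deductible; $7,108 goes to coinsurance; 30% of $7,108 = $2,132.40. Patient pays $3,280.40; OOP now $3,280.40.
Claim 2 ($804): deductible already satisfied, so patient's share is 30% × $804 = $241.20. Cost to patient: $241.20. OOP to date $3,521.60.
Claim 3 ($763): deductible already satisfied, so patient's share is 30% × $763 = $228.90. Patient owes $228.90 (running OOP $3,750.50).
Claim 4 ($408): 30% coinsurance on $408 = $122.40. Patient owes $122.40 (running OOP $3,872.90).

$122.40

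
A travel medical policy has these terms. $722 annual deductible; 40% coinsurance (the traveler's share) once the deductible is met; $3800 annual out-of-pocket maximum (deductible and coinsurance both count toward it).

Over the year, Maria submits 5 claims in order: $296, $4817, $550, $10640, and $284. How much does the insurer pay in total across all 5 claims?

$12787

Bill 1, $296: all of it applies to the deductible. Traveler pays $296; OOP now $296. Plan pays $296 − $296 = $0.
Bill 2, $4817: deductible takes $426, $4391 remains; 40% of $4391 = $1756.40. Traveler owes $2182.40 (running OOP $2478.40). Insurer: $4817 − $2182.40 = $2634.60.
Bill 3, $550: deductible met; 40% of $550 = $220. Cost to traveler: $220. OOP to date $2698.40. Plan pays $550 − $220 = $330.
Bill 4, $10640: deductible already satisfied, so traveler's share is 40% × $10640 = $4256. That would push OOP to $6954.40, over the $3800 cap, so traveler pays $3800 − $2698.40 = $1101.60. Plan pays $10640 − $1101.60 = $9538.40.
Bill 5, $284: 40% coinsurance on $284 = $113.60. That would push OOP to $3913.60, over the $3800 cap, so traveler pays $3800 − $3800 = $0. Insurer: $284 − $0 = $284.
Insurer total: $0 + $2634.60 + $330 + $9538.40 + $284 = $12787.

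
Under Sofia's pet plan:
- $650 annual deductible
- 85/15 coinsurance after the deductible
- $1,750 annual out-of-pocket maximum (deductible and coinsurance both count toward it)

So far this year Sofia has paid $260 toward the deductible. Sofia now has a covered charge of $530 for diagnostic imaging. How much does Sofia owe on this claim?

$411

Deductible still to meet: $650 − $260 = $390.
The remaining $140 (= $530 − $390) moves to coinsurance.
Coinsurance: $140 × 15% = $21.
That puts the owner's cost at $390 + $21 = $411 before any cap.
Total out-of-pocket so far would be $260 + $411 = $671, below the $1,750 cap — no reduction.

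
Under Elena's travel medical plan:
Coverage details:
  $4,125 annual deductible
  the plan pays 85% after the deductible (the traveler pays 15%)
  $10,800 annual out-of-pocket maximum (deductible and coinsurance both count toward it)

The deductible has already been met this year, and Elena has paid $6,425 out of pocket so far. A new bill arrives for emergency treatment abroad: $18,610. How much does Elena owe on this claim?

$2,791.50

The deductible is already satisfied, so the full bill goes to coinsurance.
Traveler's 15% share of $18,610 is $2,791.50.
Cumulative spending $6,425 + $2,791.50 = $9,216.50 stays under the $10,800 maximum.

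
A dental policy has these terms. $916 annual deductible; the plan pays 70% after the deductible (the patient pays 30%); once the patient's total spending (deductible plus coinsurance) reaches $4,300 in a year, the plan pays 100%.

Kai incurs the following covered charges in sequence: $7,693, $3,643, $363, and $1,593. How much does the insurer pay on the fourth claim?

#1 ($7,693): $916 finishes the deductible; $6,777 goes to coinsurance; 30% of $6,777 = $2,033.10. Cost to patient: $2,949.10. OOP to date $2,949.10. Plan pays $7,693 − $2,949.10 = $4,743.90.
#2 ($3,643): deductible already satisfied, so patient's share is 30% × $3,643 = $1,092.90. Cost to patient: $1,092.90. OOP to date $4,042. Insurer: $3,643 − $1,092.90 = $2,550.10.
#3 ($363): deductible met; 30% of $363 = $108.90. Patient owes $108.90 (running OOP $4,150.90). Insurer: $363 − $108.90 = $254.10.
#4 ($1,593): deductible met; 30% of $1,593 = $477.90. That would push OOP to $4,628.80, over the $4,300 cap, so patient pays $4,300 − $4,150.90 = $149.10. Plan pays $1,593 − $149.10 = $1,443.90.

$1,443.90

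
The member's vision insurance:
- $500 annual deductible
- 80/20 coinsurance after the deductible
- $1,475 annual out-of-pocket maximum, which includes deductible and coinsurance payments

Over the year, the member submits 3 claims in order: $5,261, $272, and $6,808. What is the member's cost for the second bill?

$22.80

Claim 1 — $5,261: $500 to deductible, leaving $4,761; coinsurance $4,761 × 20% = $952.20. Member pays $1,452.20; OOP now $1,452.20.
Claim 2 — $272: 20% coinsurance on $272 = $54.40. OOP would hit $1,506.60 > $1,475, so the cap limits the member to $1,475 − $1,452.20 = $22.80.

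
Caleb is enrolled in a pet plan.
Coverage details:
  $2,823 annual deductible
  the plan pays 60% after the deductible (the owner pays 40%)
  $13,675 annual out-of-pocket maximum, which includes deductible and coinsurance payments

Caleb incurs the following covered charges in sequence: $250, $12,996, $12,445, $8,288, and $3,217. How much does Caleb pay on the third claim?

$4,978

#1 ($250): entire amount goes to the deductible. Owner owes $250 (running OOP $250).
#2 ($12,996): deductible takes $2,573, $10,423 remains; coinsurance $10,423 × 40% = $4,169.20. Owner pays $6,742.20; OOP now $6,992.20.
#3 ($12,445): 40% coinsurance on $12,445 = $4,978. Owner pays $4,978; OOP now $11,970.20.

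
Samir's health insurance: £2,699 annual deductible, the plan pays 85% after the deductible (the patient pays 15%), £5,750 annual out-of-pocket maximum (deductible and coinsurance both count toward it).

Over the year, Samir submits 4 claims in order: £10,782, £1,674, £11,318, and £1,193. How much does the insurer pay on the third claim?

Bill 1, £10,782: deductible takes £2,699, £8,083 remains; patient's 15% is £1,212.45. Patient owes £3,911.45 (running OOP £3,911.45). Plan pays £10,782 − £3,911.45 = £6,870.55.
Bill 2, £1,674: deductible already satisfied, so patient's share is 15% × £1,674 = £251.10. Cost to patient: £251.10. OOP to date £4,162.55. Plan pays £1,674 − £251.10 = £1,422.90.
Bill 3, £11,318: 15% coinsurance on £11,318 = £1,697.70. That would push OOP to £5,860.25, over the £5,750 cap, so patient pays £5,750 − £4,162.55 = £1,587.45. Insurer: £11,318 − £1,587.45 = £9,730.55.

£9,730.55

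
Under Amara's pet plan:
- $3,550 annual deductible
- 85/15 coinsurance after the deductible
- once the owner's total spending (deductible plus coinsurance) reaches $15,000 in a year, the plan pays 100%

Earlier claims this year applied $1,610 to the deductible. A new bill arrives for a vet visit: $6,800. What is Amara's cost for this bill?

$2,669

Deductible still to meet: $3,550 − $1,610 = $1,940.
That leaves $6,800 − $1,940 = $4,860 for coinsurance.
Coinsurance: $4,860 × 15% = $729.
Owner responsibility before any cap: $1,940 + $729 = $2,669.
Total out-of-pocket so far would be $1,610 + $2,669 = $4,279, below the $15,000 cap — no reduction.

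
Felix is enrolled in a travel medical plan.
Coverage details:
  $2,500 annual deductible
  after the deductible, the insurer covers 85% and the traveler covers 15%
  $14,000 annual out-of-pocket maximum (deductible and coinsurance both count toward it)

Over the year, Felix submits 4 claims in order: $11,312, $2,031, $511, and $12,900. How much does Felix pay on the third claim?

Claim 1 ($11,312): $2,500 finishes the deductible; $8,812 goes to coinsurance; coinsurance $8,812 × 15% = $1,321.80. Cost to traveler: $3,821.80. OOP to date $3,821.80.
Claim 2 ($2,031): deductible already satisfied, so traveler's share is 15% × $2,031 = $304.65. Traveler owes $304.65 (running OOP $4,126.45).
Claim 3 ($511): deductible met; 15% of $511 = $76.65. Traveler pays $76.65; OOP now $4,203.10.

$76.65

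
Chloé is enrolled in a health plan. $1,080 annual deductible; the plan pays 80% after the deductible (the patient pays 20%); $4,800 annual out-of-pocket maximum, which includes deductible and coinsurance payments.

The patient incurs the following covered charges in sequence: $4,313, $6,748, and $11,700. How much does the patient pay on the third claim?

$1,723.80

Claim 1 ($4,313): deductible takes $1,080, $3,233 remains; patient's 20% is $646.60. Patient pays $1,726.60; OOP now $1,726.60.
Claim 2 ($6,748): deductible already satisfied, so patient's share is 20% × $6,748 = $1,349.60. Patient owes $1,349.60 (running OOP $3,076.20).
Claim 3 ($11,700): 20% coinsurance on $11,700 = $2,340. That would push OOP to $5,416.20, over the $4,800 cap, so patient pays $4,800 − $3,076.20 = $1,723.80.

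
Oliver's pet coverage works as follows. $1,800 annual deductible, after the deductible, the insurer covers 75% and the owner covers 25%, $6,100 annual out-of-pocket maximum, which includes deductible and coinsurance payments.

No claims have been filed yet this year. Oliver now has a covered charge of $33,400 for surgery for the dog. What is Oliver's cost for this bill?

Deductible not yet touched, so the first $1,800 of the bill goes to the deductible.
After the $1,800 deductible portion, $33,400 − $1,800 = $31,600 is subject to coinsurance.
Owner's 25% share of $31,600 is $7,900.
So the owner owes $1,800 + $7,900 = $9,700 before any cap.
That would bring total out-of-pocket to $9,700, past the $6,100 cap. The owner is capped at $6,100 − $0 = $6,100 on this claim.

$6,100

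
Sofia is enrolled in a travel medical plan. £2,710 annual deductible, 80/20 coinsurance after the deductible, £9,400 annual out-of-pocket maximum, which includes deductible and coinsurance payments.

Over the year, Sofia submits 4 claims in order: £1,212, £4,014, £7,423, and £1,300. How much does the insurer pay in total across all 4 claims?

£8,991.20

Bill 1, £1,212: entire amount goes to the deductible. Cost to traveler: £1,212. OOP to date £1,212. Insurer: £1,212 − £1,212 = £0.
Bill 2, £4,014: deductible takes £1,498, £2,516 remains; traveler's 20% is £503.20. Traveler pays £2,001.20; OOP now £3,213.20. Plan pays £4,014 − £2,001.20 = £2,012.80.
Bill 3, £7,423: deductible already satisfied, so traveler's share is 20% × £7,423 = £1,484.60. Traveler pays £1,484.60; OOP now £4,697.80. Insurer: £7,423 − £1,484.60 = £5,938.40.
Bill 4, £1,300: deductible already satisfied, so traveler's share is 20% × £1,300 = £260. Traveler owes £260 (running OOP £4,957.80). Insurer: £1,300 − £260 = £1,040.
Insurer total = bills − traveler's total = £13,949 − £4,957.80 = £8,991.20.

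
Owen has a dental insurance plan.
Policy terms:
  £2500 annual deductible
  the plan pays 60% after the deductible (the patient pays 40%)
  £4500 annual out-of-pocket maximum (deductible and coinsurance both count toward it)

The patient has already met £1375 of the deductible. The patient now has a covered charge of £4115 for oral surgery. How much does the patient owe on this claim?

£2321

Remaining deductible: £2500 − £1375 = £1125.
After the £1125 deductible portion, £4115 − £1125 = £2990 is subject to coinsurance.
Coinsurance: £2990 × 40% = £1196.
Patient responsibility before any cap: £1125 + £1196 = £2321.
Year-to-date out-of-pocket becomes £1375 + £2321 = £3696, still under the £4500 maximum, so no cap applies.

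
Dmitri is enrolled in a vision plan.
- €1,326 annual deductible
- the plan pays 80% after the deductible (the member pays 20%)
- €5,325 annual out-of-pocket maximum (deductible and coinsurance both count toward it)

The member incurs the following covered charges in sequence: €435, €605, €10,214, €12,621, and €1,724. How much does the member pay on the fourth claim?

Bill 1, €435: fully absorbed by the deductible. Member owes €435 (running OOP €435).
Bill 2, €605: entire amount goes to the deductible. Member owes €605 (running OOP €1,040).
Bill 3, €10,214: €286 to deductible, leaving €9,928; member's 20% is €1,985.60. Member pays €2,271.60; OOP now €3,311.60.
Bill 4, €12,621: deductible already satisfied, so member's share is 20% × €12,621 = €2,524.20. Adding that to €3,311.60 gives €5,835.80, past the €5,325 cap; member pays only €5,325 − €3,311.60 = €2,013.40.

€2,013.40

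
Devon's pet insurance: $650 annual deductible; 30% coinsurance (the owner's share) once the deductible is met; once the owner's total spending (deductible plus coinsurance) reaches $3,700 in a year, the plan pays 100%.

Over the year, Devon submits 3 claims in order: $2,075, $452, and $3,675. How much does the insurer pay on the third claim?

Bill 1, $2,075: deductible takes $650, $1,425 remains; 30% of $1,425 = $427.50. Owner pays $1,077.50; OOP now $1,077.50. Plan pays $2,075 − $1,077.50 = $997.50.
Bill 2, $452: 30% coinsurance on $452 = $135.60. Owner pays $135.60; OOP now $1,213.10. Plan pays $452 − $135.60 = $316.40.
Bill 3, $3,675: deductible already satisfied, so owner's share is 30% × $3,675 = $1,102.50. Owner pays $1,102.50; OOP now $2,315.60. Plan pays $3,675 − $1,102.50 = $2,572.50.

$2,572.50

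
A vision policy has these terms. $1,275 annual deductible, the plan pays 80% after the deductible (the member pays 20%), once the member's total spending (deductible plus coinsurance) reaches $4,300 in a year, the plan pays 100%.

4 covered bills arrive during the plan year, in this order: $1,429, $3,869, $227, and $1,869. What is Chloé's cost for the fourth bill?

$373.80

Claim 1 — $1,429: deductible takes $1,275, $154 remains; coinsurance $154 × 20% = $30.80. Cost to member: $1,305.80. OOP to date $1,305.80.
Claim 2 — $3,869: deductible already satisfied, so member's share is 20% × $3,869 = $773.80. Cost to member: $773.80. OOP to date $2,079.60.
Claim 3 — $227: deductible already satisfied, so member's share is 20% × $227 = $45.40. Cost to member: $45.40. OOP to date $2,125.
Claim 4 — $1,869: deductible already satisfied, so member's share is 20% × $1,869 = $373.80. Member pays $373.80; OOP now $2,498.80.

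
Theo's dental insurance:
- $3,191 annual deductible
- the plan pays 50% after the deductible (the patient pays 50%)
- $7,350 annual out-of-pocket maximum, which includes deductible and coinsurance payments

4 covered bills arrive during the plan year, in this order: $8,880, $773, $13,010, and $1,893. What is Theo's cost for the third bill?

#1 ($8,880): $3,191 to deductible, leaving $5,689; patient's 50% is $2,844.50. Cost to patient: $6,035.50. OOP to date $6,035.50.
#2 ($773): deductible met; 50% of $773 = $386.50. Patient pays $386.50; OOP now $6,422.
#3 ($13,010): deductible already satisfied, so patient's share is 50% × $13,010 = $6,505. OOP would hit $12,927 > $7,350, so the cap limits the patient to $7,350 − $6,422 = $928.

$928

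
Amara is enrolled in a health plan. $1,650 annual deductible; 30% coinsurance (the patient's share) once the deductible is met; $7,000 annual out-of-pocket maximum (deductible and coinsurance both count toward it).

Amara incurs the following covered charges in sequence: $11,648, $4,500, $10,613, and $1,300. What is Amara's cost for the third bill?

$1,000.60

Claim 1 ($11,648): $1,650 to deductible, leaving $9,998; coinsurance $9,998 × 30% = $2,999.40. Patient pays $4,649.40; OOP now $4,649.40.
Claim 2 ($4,500): deductible already satisfied, so patient's share is 30% × $4,500 = $1,350. Patient pays $1,350; OOP now $5,999.40.
Claim 3 ($10,613): deductible met; 30% of $10,613 = $3,183.90. OOP would hit $9,183.30 > $7,000, so the cap limits the patient to $7,000 − $5,999.40 = $1,000.60.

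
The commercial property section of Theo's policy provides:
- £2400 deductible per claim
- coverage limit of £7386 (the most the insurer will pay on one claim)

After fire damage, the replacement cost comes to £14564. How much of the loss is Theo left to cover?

£7178

Subtract the deductible: £14564 − £2400 = £12164.
Since £12164 > £7386, the payout is capped at £7386.
Business's share is the uncovered remainder: £14564 − £7386 = £7178.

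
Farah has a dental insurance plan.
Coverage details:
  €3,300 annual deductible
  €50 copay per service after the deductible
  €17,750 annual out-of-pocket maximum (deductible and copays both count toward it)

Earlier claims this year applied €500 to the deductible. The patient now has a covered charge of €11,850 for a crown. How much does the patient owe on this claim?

€2,850

Remaining deductible: €3,300 − €500 = €2,800.
After the €2,800 deductible portion, €11,850 − €2,800 = €9,050 is subject to the copay.
Copay on this service: €50.
So the patient owes €2,800 + €50 = €2,850 before any cap.
Cumulative spending €500 + €2,850 = €3,350 stays under the €17,750 maximum.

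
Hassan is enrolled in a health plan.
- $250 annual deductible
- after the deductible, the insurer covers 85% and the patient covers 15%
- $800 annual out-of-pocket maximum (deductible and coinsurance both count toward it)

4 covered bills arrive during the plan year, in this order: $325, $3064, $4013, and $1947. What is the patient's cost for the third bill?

Claim 1 ($325): $250 to deductible, leaving $75; coinsurance $75 × 15% = $11.25. Patient pays $261.25; OOP now $261.25.
Claim 2 ($3064): deductible already satisfied, so patient's share is 15% × $3064 = $459.60. Patient pays $459.60; OOP now $720.85.
Claim 3 ($4013): deductible already satisfied, so patient's share is 15% × $4013 = $601.95. That would push OOP to $1322.80, over the $800 cap, so patient pays $800 − $720.85 = $79.15.

$79.15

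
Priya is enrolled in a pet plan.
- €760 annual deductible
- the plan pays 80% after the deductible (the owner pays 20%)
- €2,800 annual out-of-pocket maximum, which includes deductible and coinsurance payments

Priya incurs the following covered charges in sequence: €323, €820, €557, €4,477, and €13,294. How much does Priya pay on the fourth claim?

#1 (€323): entire amount goes to the deductible. Owner pays €323; OOP now €323.
#2 (€820): deductible takes €437, €383 remains; coinsurance €383 × 20% = €76.60. Owner owes €513.60 (running OOP €836.60).
#3 (€557): deductible already satisfied, so owner's share is 20% × €557 = €111.40. Owner owes €111.40 (running OOP €948).
#4 (€4,477): deductible met; 20% of €4,477 = €895.40. Cost to owner: €895.40. OOP to date €1,843.40.

€895.40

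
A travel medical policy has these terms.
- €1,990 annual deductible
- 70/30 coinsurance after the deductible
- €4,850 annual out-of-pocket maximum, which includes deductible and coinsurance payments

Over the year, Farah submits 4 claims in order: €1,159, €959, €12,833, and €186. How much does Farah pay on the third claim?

€2,821.60

Claim 1 — €1,159: all of it applies to the deductible. Traveler owes €1,159 (running OOP €1,159).
Claim 2 — €959: €831 finishes the deductible; €128 goes to coinsurance; coinsurance €128 × 30% = €38.40. Traveler owes €869.40 (running OOP €2,028.40).
Claim 3 — €12,833: deductible met; 30% of €12,833 = €3,849.90. Adding that to €2,028.40 gives €5,878.30, past the €4,850 cap; traveler pays only €4,850 − €2,028.40 = €2,821.60.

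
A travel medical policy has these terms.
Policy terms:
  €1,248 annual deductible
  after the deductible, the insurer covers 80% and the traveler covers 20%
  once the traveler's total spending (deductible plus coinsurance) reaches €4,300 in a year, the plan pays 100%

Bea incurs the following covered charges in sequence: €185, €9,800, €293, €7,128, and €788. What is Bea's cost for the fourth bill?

Claim 1 (€185): entire amount goes to the deductible. Cost to traveler: €185. OOP to date €185.
Claim 2 (€9,800): €1,063 finishes the deductible; €8,737 goes to coinsurance; traveler's 20% is €1,747.40. Traveler owes €2,810.40 (running OOP €2,995.40).
Claim 3 (€293): deductible already satisfied, so traveler's share is 20% × €293 = €58.60. Traveler owes €58.60 (running OOP €3,054).
Claim 4 (€7,128): deductible already satisfied, so traveler's share is 20% × €7,128 = €1,425.60. That would push OOP to €4,479.60, over the €4,300 cap, so traveler pays €4,300 − €3,054 = €1,246.

€1,246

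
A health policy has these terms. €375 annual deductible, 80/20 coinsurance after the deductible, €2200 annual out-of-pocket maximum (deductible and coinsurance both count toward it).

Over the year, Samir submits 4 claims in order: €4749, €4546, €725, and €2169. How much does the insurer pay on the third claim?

Claim 1 — €4749: €375 to deductible, leaving €4374; patient's 20% is €874.80. Patient owes €1249.80 (running OOP €1249.80). Plan pays €4749 − €1249.80 = €3499.20.
Claim 2 — €4546: 20% coinsurance on €4546 = €909.20. Patient pays €909.20; OOP now €2159. Plan pays €4546 − €909.20 = €3636.80.
Claim 3 — €725: deductible already satisfied, so patient's share is 20% × €725 = €145. That would push OOP to €2304, over the €2200 cap, so patient pays €2200 − €2159 = €41. Insurer: €725 − €41 = €684.

€684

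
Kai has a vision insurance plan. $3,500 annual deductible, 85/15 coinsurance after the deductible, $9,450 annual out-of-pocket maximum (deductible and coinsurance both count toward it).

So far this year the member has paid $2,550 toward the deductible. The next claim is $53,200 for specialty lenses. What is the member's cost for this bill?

$6,900

$2,550 of the $3,500 deductible is already met, leaving $950.
The remaining $52,250 (= $53,200 − $950) moves to coinsurance.
Member's 15% share of $52,250 is $7,837.50.
That puts the member's cost at $950 + $7,837.50 = $8,787.50 before any cap.
Adding $8,787.50 to the $2,550 already spent would give $11,337.50, which exceeds the $9,450 cap; the member pays just $9,450 − $2,550 = $6,900.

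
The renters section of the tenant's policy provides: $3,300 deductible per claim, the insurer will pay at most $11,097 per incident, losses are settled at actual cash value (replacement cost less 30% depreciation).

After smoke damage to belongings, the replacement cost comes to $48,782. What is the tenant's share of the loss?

$37,685

Depreciate 30%: the covered value is $48,782 × 0.7 = $34,147.40.
Less the $3,300 deductible: $34,147.40 − $3,300 = $30,847.40.
$30,847.40 exceeds the $11,097 limit, so the insurer pays the limit: $11,097.
Tenant's share is the uncovered remainder: $48,782 − $11,097 = $37,685.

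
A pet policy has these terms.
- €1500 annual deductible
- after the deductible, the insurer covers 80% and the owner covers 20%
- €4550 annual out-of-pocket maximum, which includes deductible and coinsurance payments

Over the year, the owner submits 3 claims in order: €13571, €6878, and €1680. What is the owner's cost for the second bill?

€635.80

Claim 1 (€13571): €1500 to deductible, leaving €12071; coinsurance €12071 × 20% = €2414.20. Owner owes €3914.20 (running OOP €3914.20).
Claim 2 (€6878): deductible already satisfied, so owner's share is 20% × €6878 = €1375.60. OOP would hit €5289.80 > €4550, so the cap limits the owner to €4550 − €3914.20 = €635.80.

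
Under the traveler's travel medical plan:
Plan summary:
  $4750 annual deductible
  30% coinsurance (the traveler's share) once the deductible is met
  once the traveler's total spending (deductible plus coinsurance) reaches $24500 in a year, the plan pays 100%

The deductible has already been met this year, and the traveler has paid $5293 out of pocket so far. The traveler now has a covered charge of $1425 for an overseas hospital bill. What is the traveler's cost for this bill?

$427.50

With the deductible met, the entire $1425 is subject to coinsurance.
Traveler's 30% share of $1425 is $427.50.
Total out-of-pocket so far would be $5293 + $427.50 = $5720.50, below the $24500 cap — no reduction.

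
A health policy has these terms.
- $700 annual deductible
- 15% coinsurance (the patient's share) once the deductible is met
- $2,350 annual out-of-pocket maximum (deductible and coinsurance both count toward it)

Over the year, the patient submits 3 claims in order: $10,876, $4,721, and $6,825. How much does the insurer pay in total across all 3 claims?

#1 ($10,876): $700 finishes the deductible; $10,176 goes to coinsurance; 15% of $10,176 = $1,526.40. Patient owes $2,226.40 (running OOP $2,226.40). Plan pays $10,876 − $2,226.40 = $8,649.60.
#2 ($4,721): deductible already satisfied, so patient's share is 15% × $4,721 = $708.15. That would push OOP to $2,934.55, over the $2,350 cap, so patient pays $2,350 − $2,226.40 = $123.60. Plan pays $4,721 − $123.60 = $4,597.40.
#3 ($6,825): deductible met; 15% of $6,825 = $1,023.75. Adding that to $2,350 gives $3,373.75, past the $2,350 cap; patient pays only $2,350 − $2,350 = $0. Insurer: $6,825 − $0 = $6,825.
Insurer total: $8,649.60 + $4,597.40 + $6,825 = $20,072.

$20,072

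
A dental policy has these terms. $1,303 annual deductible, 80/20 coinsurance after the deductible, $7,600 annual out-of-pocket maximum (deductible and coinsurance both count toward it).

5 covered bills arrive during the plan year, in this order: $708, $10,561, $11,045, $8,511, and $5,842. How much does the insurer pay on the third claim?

$8,836

Claim 1 — $708: all of it applies to the deductible. Patient pays $708; OOP now $708. Plan pays $708 − $708 = $0.
Claim 2 — $10,561: $595 to deductible, leaving $9,966; patient's 20% is $1,993.20. Patient pays $2,588.20; OOP now $3,296.20. Insurer: $10,561 − $2,588.20 = $7,972.80.
Claim 3 — $11,045: deductible met; 20% of $11,045 = $2,209. Cost to patient: $2,209. OOP to date $5,505.20. Plan pays $11,045 − $2,209 = $8,836.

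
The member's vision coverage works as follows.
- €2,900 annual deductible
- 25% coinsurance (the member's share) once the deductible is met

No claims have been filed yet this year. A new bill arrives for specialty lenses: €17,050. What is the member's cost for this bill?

€6,437.50

Deductible not yet touched, so the first €2,900 of the bill goes to the deductible.
After the €2,900 deductible portion, €17,050 − €2,900 = €14,150 is subject to coinsurance.
Coinsurance: €14,150 × 25% = €3,537.50.
So the member owes €2,900 + €3,537.50 = €6,437.50.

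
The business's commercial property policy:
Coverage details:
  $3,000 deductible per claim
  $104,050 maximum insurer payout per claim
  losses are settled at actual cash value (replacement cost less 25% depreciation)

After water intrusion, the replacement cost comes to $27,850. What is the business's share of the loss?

$9,962.50

At 25% depreciation, ACV = $27,850 − $6,962.50 = $20,887.50.
Subtract the deductible: $20,887.50 − $3,000 = $17,887.50.
$17,887.50 is within the $104,050 limit, so the insurer pays $17,887.50.
The business bears the rest of the original loss: $27,850 − $17,887.50 = $9,962.50.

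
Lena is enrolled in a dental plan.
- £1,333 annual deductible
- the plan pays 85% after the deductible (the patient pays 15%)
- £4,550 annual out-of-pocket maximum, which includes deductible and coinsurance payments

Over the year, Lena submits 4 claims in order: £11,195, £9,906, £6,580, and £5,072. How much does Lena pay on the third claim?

£251.80

Claim 1 — £11,195: £1,333 to deductible, leaving £9,862; 15% of £9,862 = £1,479.30. Patient pays £2,812.30; OOP now £2,812.30.
Claim 2 — £9,906: deductible met; 15% of £9,906 = £1,485.90. Patient pays £1,485.90; OOP now £4,298.20.
Claim 3 — £6,580: 15% coinsurance on £6,580 = £987. Adding that to £4,298.20 gives £5,285.20, past the £4,550 cap; patient pays only £4,550 − £4,298.20 = £251.80.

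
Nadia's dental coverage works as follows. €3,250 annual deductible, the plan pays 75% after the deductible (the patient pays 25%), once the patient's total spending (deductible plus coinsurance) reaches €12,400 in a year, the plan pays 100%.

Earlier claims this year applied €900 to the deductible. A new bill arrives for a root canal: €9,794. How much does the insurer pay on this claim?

Deductible still to meet: €3,250 − €900 = €2,350.
After the €2,350 deductible portion, €9,794 − €2,350 = €7,444 is subject to coinsurance.
Patient's 25% share of €7,444 is €1,861.
That puts the patient's cost at €2,350 + €1,861 = €4,211 before any cap.
Cumulative spending €900 + €4,211 = €5,111 stays under the €12,400 maximum.
The insurer covers the remainder: €9,794 − €4,211 = €5,583.

€5,583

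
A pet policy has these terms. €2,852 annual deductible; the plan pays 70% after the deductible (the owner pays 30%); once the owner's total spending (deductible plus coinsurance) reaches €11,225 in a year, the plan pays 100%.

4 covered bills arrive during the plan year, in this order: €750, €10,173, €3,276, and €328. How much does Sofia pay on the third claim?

€982.80

Claim 1 — €750: all of it applies to the deductible. Cost to owner: €750. OOP to date €750.
Claim 2 — €10,173: deductible takes €2,102, €8,071 remains; owner's 30% is €2,421.30. Owner owes €4,523.30 (running OOP €5,273.30).
Claim 3 — €3,276: 30% coinsurance on €3,276 = €982.80. Owner owes €982.80 (running OOP €6,256.10).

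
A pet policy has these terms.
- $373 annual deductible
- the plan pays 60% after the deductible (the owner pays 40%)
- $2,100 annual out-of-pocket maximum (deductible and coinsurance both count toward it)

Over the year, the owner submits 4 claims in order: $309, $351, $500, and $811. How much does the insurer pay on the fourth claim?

Claim 1 ($309): all of it applies to the deductible. Owner owes $309 (running OOP $309). Plan pays $309 − $309 = $0.
Claim 2 ($351): $64 to deductible, leaving $287; owner's 40% is $114.80. Cost to owner: $178.80. OOP to date $487.80. Insurer: $351 − $178.80 = $172.20.
Claim 3 ($500): deductible met; 40% of $500 = $200. Cost to owner: $200. OOP to date $687.80. Plan pays $500 − $200 = $300.
Claim 4 ($811): deductible met; 40% of $811 = $324.40. Cost to owner: $324.40. OOP to date $1,012.20. Insurer: $811 − $324.40 = $486.60.

$486.60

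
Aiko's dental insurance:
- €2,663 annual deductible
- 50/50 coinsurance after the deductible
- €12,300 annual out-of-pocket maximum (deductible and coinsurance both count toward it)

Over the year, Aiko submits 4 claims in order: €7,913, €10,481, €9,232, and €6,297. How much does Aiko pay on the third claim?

€1,771.50

Claim 1 (€7,913): deductible takes €2,663, €5,250 remains; 50% of €5,250 = €2,625. Patient pays €5,288; OOP now €5,288.
Claim 2 (€10,481): deductible met; 50% of €10,481 = €5,240.50. Cost to patient: €5,240.50. OOP to date €10,528.50.
Claim 3 (€9,232): deductible already satisfied, so patient's share is 50% × €9,232 = €4,616. That would push OOP to €15,144.50, over the €12,300 cap, so patient pays €12,300 − €10,528.50 = €1,771.50.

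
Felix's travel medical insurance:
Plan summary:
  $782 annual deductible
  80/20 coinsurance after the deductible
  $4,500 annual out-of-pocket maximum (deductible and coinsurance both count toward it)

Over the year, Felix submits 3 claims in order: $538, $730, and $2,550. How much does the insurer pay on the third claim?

$2,040

Bill 1, $538: entire amount goes to the deductible. Traveler owes $538 (running OOP $538). Plan pays $538 − $538 = $0.
Bill 2, $730: deductible takes $244, $486 remains; 20% of $486 = $97.20. Cost to traveler: $341.20. OOP to date $879.20. Insurer: $730 − $341.20 = $388.80.
Bill 3, $2,550: deductible already satisfied, so traveler's share is 20% × $2,550 = $510. Cost to traveler: $510. OOP to date $1,389.20. Plan pays $2,550 − $510 = $2,040.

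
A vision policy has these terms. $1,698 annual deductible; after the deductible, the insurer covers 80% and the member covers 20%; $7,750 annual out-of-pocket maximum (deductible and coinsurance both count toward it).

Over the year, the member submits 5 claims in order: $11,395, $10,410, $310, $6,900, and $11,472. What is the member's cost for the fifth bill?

Bill 1, $11,395: $1,698 to deductible, leaving $9,697; coinsurance $9,697 × 20% = $1,939.40. Member owes $3,637.40 (running OOP $3,637.40).
Bill 2, $10,410: 20% coinsurance on $10,410 = $2,082. Member owes $2,082 (running OOP $5,719.40).
Bill 3, $310: deductible already satisfied, so member's share is 20% × $310 = $62. Member pays $62; OOP now $5,781.40.
Bill 4, $6,900: 20% coinsurance on $6,900 = $1,380. Member owes $1,380 (running OOP $7,161.40).
Bill 5, $11,472: deductible met; 20% of $11,472 = $2,294.40. Adding that to $7,161.40 gives $9,455.80, past the $7,750 cap; member pays only $7,750 − $7,161.40 = $588.60.

$588.60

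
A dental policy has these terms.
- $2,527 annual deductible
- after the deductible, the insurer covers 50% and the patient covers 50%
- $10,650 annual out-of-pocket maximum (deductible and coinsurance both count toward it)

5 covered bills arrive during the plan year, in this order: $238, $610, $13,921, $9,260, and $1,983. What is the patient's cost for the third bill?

$7,800

Claim 1 — $238: fully absorbed by the deductible. Patient owes $238 (running OOP $238).
Claim 2 — $610: entire amount goes to the deductible. Patient pays $610; OOP now $848.
Claim 3 — $13,921: deductible takes $1,679, $12,242 remains; patient's 50% is $6,121. Cost to patient: $7,800. OOP to date $8,648.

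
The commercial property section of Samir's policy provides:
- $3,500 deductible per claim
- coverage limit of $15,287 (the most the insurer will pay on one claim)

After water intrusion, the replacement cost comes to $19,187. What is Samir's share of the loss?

Less the $3,500 deductible: $19,187 − $3,500 = $15,687.
The $15,287 per-incident cap binds; insurer pays $15,287.
Out of pocket: $19,187 − $15,287 = $3,900.

$3,900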